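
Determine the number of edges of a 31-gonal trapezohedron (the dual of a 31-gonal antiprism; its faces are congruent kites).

The n-trapezohedron (dual of the n-antiprism) has V = 2·31 + 2 = 64, E = 4·31 = 124, F = 2·31 = 62.
Check: V − E + F = 64 − 124 + 62 = 2.

124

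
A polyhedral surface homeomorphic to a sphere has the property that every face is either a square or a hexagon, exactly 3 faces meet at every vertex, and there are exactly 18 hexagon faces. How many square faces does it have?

6

Let x be the number of squares; then F = 18 + x.
Edge–face incidences: 2E = 6·18 + 4·x = 108 + 4x.
Every vertex has degree 3, so 3V = 2E.
Euler: V − E + F = 2 ⇒ (2E)/3 − E + (18 + x) = 2.
Multiply by 6: 2·(2E) − 3·(2E) + 6·(18 + x) = 12, i.e. 108 + 6x − (108 + 4x) = 12.
Collecting terms: 2x = 12, so x = 6.
Then 2E = 108 + 4·6 = 132, so E = 66, V = 2E/3 = 44, F = 18 + 6 = 24.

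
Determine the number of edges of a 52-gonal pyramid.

A pyramid on an n-gon base has one n-gon and n triangles: V = 52 + 1 = 53, E = 2·52 = 104, F = 52 + 1 = 53.
Check: V − E + F = 53 − 104 + 53 = 2.

104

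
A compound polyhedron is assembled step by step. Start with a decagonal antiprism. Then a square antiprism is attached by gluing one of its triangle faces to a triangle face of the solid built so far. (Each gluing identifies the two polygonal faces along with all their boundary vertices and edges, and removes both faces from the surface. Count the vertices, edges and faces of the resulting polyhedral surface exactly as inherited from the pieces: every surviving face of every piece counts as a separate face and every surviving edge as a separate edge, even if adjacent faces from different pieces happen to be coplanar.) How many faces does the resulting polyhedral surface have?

30

A decagonal antiprism: V=20, E=40, F=22.
Attach a square antiprism (V=8, E=16, F=10) along a 3-gon: merge 3 vertices and 3 edges, delete both glued faces → V=25, E=53, F=30.
Check: V − E + F = 25 − 53 + 30 = 2.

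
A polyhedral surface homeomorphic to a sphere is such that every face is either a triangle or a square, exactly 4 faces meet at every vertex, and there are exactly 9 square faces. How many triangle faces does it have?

8

Let x be the number of triangles; then F = 9 + x.
Edge–face incidences: 2E = 4·9 + 3·x = 36 + 3x.
Every vertex has degree 4, so 4V = 2E.
Euler: V − E + F = 2 ⇒ (2E)/4 − E + (9 + x) = 2.
Multiply by 8: 2·(2E) − 4·(2E) + 8·(9 + x) = 16, i.e. 72 + 8x − 2·(36 + 3x) = 16.
Collecting terms: 2x = 16, so x = 8.
Then 2E = 36 + 3·8 = 60, so E = 30, V = 2E/4 = 15, F = 9 + 8 = 17.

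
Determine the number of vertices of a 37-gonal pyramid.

38

A pyramid on an n-gon base has one n-gon and n triangles: V = 37 + 1 = 38, E = 2·37 = 74, F = 37 + 1 = 38.
Check: V − E + F = 38 − 74 + 38 = 2.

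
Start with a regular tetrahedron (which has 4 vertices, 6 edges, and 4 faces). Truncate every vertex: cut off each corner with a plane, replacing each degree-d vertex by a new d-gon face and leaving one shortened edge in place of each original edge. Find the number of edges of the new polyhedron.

Truncation replaces each original edge-end by a new vertex, so V′ = 2E = 12.
Each original edge survives, and each old vertex of degree d contributes d new edges; summing degrees gives Σd = 2E, so E′ = E + 2E = 3E = 18.
Each original face survives and each original vertex becomes one new face: F′ = F + V = 8.

18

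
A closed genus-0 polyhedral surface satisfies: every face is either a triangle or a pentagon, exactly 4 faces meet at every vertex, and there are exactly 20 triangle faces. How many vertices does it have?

30

Let x be the number of pentagons; then F = 20 + x.
Edge–face incidences: 2E = 3·20 + 5·x = 60 + 5x.
Every vertex has degree 4, so 4V = 2E.
Euler: V − E + F = 2 ⇒ (2E)/4 − E + (20 + x) = 2.
Multiply by 8: 2·(2E) − 4·(2E) + 8·(20 + x) = 16, i.e. 160 + 8x − 2·(60 + 5x) = 16.
Collecting terms: −2x + 40 = 16, so −2x = −24, so x = 12.
Then 2E = 60 + 5·12 = 120, so E = 60, V = 2E/4 = 30, F = 20 + 12 = 32.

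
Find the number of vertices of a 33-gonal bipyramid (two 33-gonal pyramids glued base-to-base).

35

A bipyramid over an n-gon has 2n triangular faces and n + 2 vertices: V = 33 + 2 = 35, E = 3·33 = 99, F = 2·33 = 66.
Check: V − E + F = 35 − 99 + 66 = 2.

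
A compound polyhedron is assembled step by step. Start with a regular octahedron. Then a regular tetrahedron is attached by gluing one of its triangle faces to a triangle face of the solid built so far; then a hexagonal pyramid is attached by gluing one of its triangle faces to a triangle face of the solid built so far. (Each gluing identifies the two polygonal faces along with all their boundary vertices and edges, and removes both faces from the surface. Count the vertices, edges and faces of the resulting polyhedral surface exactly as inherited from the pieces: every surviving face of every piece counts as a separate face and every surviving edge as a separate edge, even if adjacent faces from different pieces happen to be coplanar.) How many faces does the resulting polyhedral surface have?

A regular octahedron: V=6, E=12, F=8.
Attach a regular tetrahedron (V=4, E=6, F=4) along a 3-gon: merge 3 vertices and 3 edges, delete both glued faces → V=7, E=15, F=10.
Attach a hexagonal pyramid (V=7, E=12, F=7) along a 3-gon: merge 3 vertices and 3 edges, delete both glued faces → V=11, E=24, F=15.
Check: V − E + F = 11 − 24 + 15 = 2.

15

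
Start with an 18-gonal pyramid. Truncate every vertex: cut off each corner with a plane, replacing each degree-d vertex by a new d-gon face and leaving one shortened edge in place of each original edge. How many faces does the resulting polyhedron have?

38

The base solid has V = 19, E = 36, F = 19.
Truncation replaces each original edge-end by a new vertex, so V′ = 2E = 72.
Each original edge survives, and each old vertex of degree d contributes d new edges; summing degrees gives Σd = 2E, so E′ = E + 2E = 3E = 108.
Each original face survives and each original vertex becomes one new face: F′ = F + V = 38.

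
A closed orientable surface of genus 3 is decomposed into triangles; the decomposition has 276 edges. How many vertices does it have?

88

χ = 2 − 2·3 = -4, and every face is a triangle so 3F = 2E.
F = 2E/3 = 184. Then V = -4 + E − F = -4 + 276 − 184 = 88.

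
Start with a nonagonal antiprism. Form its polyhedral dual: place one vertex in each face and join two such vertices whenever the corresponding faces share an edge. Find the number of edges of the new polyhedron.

36

The base solid has V = 18, E = 36, F = 20.
The dual swaps V and F and preserves E: V′ = F = 20, E′ = E = 36, F′ = V = 18.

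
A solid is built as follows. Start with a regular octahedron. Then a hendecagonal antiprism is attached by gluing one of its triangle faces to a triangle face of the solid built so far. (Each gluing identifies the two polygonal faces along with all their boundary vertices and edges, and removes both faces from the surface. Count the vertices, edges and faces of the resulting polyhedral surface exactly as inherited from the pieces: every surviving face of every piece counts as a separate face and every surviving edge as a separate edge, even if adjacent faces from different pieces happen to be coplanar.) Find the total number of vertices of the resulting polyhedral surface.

A regular octahedron: V=6, E=12, F=8.
Attach a hendecagonal antiprism (V=22, E=44, F=24) along a 3-gon: merge 3 vertices and 3 edges, delete both glued faces → V=25, E=53, F=30.
Check: V − E + F = 25 − 53 + 30 = 2.

25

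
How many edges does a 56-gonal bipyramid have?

168

A bipyramid over an n-gon has 2n triangular faces and n + 2 vertices: V = 56 + 2 = 58, E = 3·56 = 168, F = 2·56 = 112.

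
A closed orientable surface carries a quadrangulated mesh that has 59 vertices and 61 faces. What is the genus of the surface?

2

Every face is a square, so 2E = 4·61 = 244, giving E = 122.
χ = V − E + F = 59 − 122 + 61 = -2.
For a closed orientable surface χ = 2 − 2g, so g = (2 − (-2))/2 = 2.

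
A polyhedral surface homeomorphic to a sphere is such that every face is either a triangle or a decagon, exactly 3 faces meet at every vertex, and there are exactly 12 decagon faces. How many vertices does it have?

Let x be the number of triangles; then F = 12 + x.
Edge–face incidences: 2E = 10·12 + 3·x = 120 + 3x.
Every vertex has degree 3, so 3V = 2E.
Euler: V − E + F = 2 ⇒ (2E)/3 − E + (12 + x) = 2.
Multiply by 6: 2·(2E) − 3·(2E) + 6·(12 + x) = 12, i.e. 72 + 6x − (120 + 3x) = 12.
Collecting terms: 3x − 48 = 12, so 3x = 60, so x = 20.
Then 2E = 120 + 3·20 = 180, so E = 90, V = 2E/3 = 60, F = 12 + 20 = 32.

60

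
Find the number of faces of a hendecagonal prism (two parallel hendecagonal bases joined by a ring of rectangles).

A prism on an n-gon has two n-gon bases and n rectangular sides: V = 2·11 = 22, E = 3·11 = 33, F = 11 + 2 = 13.
Check: V − E + F = 22 − 33 + 13 = 2.

13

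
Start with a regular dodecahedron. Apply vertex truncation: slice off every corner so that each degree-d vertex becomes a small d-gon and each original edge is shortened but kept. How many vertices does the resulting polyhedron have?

The base solid has V = 20, E = 30, F = 12.
Truncation replaces each original edge-end by a new vertex, so V′ = 2E = 60.
Each original edge survives, and each old vertex of degree d contributes d new edges; summing degrees gives Σd = 2E, so E′ = E + 2E = 3E = 90.
Each original face survives and each original vertex becomes one new face: F′ = F + V = 32.

60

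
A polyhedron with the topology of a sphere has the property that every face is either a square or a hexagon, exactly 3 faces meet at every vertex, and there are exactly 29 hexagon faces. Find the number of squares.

6

Let x be the number of squares; then F = 29 + x.
Edge–face incidences: 2E = 6·29 + 4·x = 174 + 4x.
Every vertex has degree 3, so 3V = 2E.
Euler: V − E + F = 2 ⇒ (2E)/3 − E + (29 + x) = 2.
Multiply by 6: 2·(2E) − 3·(2E) + 6·(29 + x) = 12, i.e. 174 + 6x − (174 + 4x) = 12.
Collecting terms: 2x = 12, so x = 6.
Then 2E = 174 + 4·6 = 198, so E = 99, V = 2E/3 = 66, F = 29 + 6 = 35.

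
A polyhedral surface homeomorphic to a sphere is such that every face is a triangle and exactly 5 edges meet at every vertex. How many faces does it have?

Each face has 3 edges and each edge borders two faces, so 2E = 3F.
Each vertex has degree 5, so 5V = 2E and hence V = 3F/5.
Euler: V − E + F = 2 ⇒ (3F/5) − (3F/2) + F = 2.
Multiply by 10: (6 − 15 + 10)F = 20, i.e. 1F = 20.
So F = 20, E = 3·20/2 = 30, V = 3·20/5 = 12.

20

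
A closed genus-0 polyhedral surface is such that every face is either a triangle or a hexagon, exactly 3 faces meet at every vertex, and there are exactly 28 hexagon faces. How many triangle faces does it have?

Let x be the number of triangles; then F = 28 + x.
Edge–face incidences: 2E = 6·28 + 3·x = 168 + 3x.
Every vertex has degree 3, so 3V = 2E.
Euler: V − E + F = 2 ⇒ (2E)/3 − E + (28 + x) = 2.
Multiply by 6: 2·(2E) − 3·(2E) + 6·(28 + x) = 12, i.e. 168 + 6x − (168 + 3x) = 12.
Collecting terms: 3x = 12, so x = 4.
Then 2E = 168 + 3·4 = 180, so E = 90, V = 2E/3 = 60, F = 28 + 4 = 32.

4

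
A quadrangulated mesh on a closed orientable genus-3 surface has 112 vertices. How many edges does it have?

χ = 2 − 2·3 = -4, and every face is a square so 4F = 2E.
V − E + F = -4 with E = 4F/2 gives 112 − (4/2 − 1)·F = -4, so F = 116 and E = 232.

232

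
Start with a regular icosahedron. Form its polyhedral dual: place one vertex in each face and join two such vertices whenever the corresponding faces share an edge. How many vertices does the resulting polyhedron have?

The base solid has V = 12, E = 30, F = 20.
The dual swaps V and F and preserves E: V′ = F = 20, E′ = E = 30, F′ = V = 12.

20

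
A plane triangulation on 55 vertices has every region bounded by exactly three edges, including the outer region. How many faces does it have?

In a plane triangulation 3F = 2E and V − E + F = 2, so F = 2V − 4 = 2·55 − 4 = 106.

106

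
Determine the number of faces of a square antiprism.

An antiprism on an n-gon has two n-gon caps and 2n triangles: V = 2·4 = 8, E = 4·4 = 16, F = 2·4 + 2 = 10.
Check: V − E + F = 8 − 16 + 10 = 2.

10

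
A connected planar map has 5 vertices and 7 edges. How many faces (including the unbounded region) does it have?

Euler's formula for a connected plane graph: V − E + F = 2, so F = 2 − 5 + 7 = 4.

4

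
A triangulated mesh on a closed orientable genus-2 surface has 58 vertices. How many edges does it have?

180

χ = 2 − 2·2 = -2, and every face is a triangle so 3F = 2E.
V − E + F = -2 with E = 3F/2 gives 58 − (3/2 − 1)·F = -2, so F = 120 and E = 180.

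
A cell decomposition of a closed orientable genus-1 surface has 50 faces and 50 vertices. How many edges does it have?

For a closed orientable surface of genus 1, χ = 2 − 2·1 = 0.
E = V + F − (0) = 50 + 50 − (0) = 100.

100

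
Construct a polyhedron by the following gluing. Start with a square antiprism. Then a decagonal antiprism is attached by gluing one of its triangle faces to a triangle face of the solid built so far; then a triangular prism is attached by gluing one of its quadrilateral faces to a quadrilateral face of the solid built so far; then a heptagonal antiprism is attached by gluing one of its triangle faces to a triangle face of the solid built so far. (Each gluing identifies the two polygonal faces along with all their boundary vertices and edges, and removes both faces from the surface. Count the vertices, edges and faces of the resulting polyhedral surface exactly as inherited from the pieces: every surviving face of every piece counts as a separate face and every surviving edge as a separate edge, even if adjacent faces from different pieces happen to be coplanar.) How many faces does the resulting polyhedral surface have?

47

A square antiprism: V=8, E=16, F=10.
Attach a decagonal antiprism (V=20, E=40, F=22) along a 3-gon: merge 3 vertices and 3 edges, delete both glued faces → V=25, E=53, F=30.
Attach a triangular prism (V=6, E=9, F=5) along a 4-gon: merge 4 vertices and 4 edges, delete both glued faces → V=27, E=58, F=33.
Attach a heptagonal antiprism (V=14, E=28, F=16) along a 3-gon: merge 3 vertices and 3 edges, delete both glued faces → V=38, E=83, F=47.
Check: V − E + F = 38 − 83 + 47 = 2.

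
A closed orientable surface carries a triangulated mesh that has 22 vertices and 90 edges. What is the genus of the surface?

5

Every face is a triangle and each edge borders two faces, so 3F = 2·90, giving F = 60.
χ = V − E + F = 22 − 90 + 60 = -8.
For a closed orientable surface χ = 2 − 2g, so g = (2 − (-8))/2 = 5.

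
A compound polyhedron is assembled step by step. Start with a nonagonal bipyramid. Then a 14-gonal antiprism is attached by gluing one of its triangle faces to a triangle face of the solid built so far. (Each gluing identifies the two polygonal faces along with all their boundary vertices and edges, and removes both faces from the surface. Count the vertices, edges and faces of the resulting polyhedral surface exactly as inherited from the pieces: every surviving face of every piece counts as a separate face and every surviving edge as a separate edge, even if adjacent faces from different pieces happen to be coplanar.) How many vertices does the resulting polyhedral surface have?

36

A nonagonal bipyramid: V=11, E=27, F=18.
Attach a 14-gonal antiprism (V=28, E=56, F=30) along a 3-gon: merge 3 vertices and 3 edges, delete both glued faces → V=36, E=80, F=46.
Check: V − E + F = 36 − 80 + 46 = 2.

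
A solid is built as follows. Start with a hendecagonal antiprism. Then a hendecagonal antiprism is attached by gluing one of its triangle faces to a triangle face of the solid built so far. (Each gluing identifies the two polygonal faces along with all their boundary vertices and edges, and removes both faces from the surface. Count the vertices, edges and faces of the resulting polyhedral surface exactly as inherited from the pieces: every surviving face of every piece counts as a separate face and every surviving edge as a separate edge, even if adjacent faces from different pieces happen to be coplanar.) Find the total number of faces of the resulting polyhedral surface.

46

A hendecagonal antiprism: V=22, E=44, F=24.
Attach a hendecagonal antiprism (V=22, E=44, F=24) along a 3-gon: merge 3 vertices and 3 edges, delete both glued faces → V=41, E=85, F=46.
Check: V − E + F = 41 − 85 + 46 = 2.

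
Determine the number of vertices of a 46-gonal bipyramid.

A bipyramid over an n-gon has 2n triangular faces and n + 2 vertices: V = 46 + 2 = 48, E = 3·46 = 138, F = 2·46 = 92.

48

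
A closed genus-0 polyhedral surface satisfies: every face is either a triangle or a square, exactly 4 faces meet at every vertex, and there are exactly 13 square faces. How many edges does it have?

Let x be the number of triangles; then F = 13 + x.
Edge–face incidences: 2E = 4·13 + 3·x = 52 + 3x.
Every vertex has degree 4, so 4V = 2E.
Euler: V − E + F = 2 ⇒ (2E)/4 − E + (13 + x) = 2.
Multiply by 8: 2·(2E) − 4·(2E) + 8·(13 + x) = 16, i.e. 104 + 8x − 2·(52 + 3x) = 16.
Collecting terms: 2x = 16, so x = 8.
Then 2E = 52 + 3·8 = 76, so E = 38, V = 2E/4 = 19, F = 13 + 8 = 21.

38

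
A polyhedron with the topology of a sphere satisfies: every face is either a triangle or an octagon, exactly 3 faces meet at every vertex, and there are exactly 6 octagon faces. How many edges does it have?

Let x be the number of triangles; then F = 6 + x.
Edge–face incidences: 2E = 8·6 + 3·x = 48 + 3x.
Every vertex has degree 3, so 3V = 2E.
Euler: V − E + F = 2 ⇒ (2E)/3 − E + (6 + x) = 2.
Multiply by 6: 2·(2E) − 3·(2E) + 6·(6 + x) = 12, i.e. 36 + 6x − (48 + 3x) = 12.
Collecting terms: 3x − 12 = 12, so 3x = 24, so x = 8.
Then 2E = 48 + 3·8 = 72, so E = 36, V = 2E/3 = 24, F = 6 + 8 = 14.

36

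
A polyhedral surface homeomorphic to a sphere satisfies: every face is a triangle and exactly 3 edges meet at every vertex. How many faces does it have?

Each face has 3 edges and each edge borders two faces, so 2E = 3F.
Each vertex has degree 3, so 3V = 2E and hence V = 3F/3.
Euler: V − E + F = 2 ⇒ (3F/3) − (3F/2) + F = 2.
Multiply by 6: (6 − 9 + 6)F = 12, i.e. 3F = 12.
So F = 4, E = 3·4/2 = 6, V = 3·4/3 = 4.

4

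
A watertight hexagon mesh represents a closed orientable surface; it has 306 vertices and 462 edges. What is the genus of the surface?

2

Every face is a hexagon and each edge borders two faces, so 6F = 2·462, giving F = 154.
χ = V − E + F = 306 − 462 + 154 = -2.
For a closed orientable surface χ = 2 − 2g, so g = (2 − (-2))/2 = 2.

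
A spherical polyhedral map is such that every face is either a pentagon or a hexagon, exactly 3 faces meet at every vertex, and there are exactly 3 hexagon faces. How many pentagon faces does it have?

Let x be the number of pentagons; then F = 3 + x.
Edge–face incidences: 2E = 6·3 + 5·x = 18 + 5x.
Every vertex has degree 3, so 3V = 2E.
Euler: V − E + F = 2 ⇒ (2E)/3 − E + (3 + x) = 2.
Multiply by 6: 2·(2E) − 3·(2E) + 6·(3 + x) = 12, i.e. 18 + 6x − (18 + 5x) = 12.
Collecting terms: x = 12.
Then 2E = 18 + 5·12 = 78, so E = 39, V = 2E/3 = 26, F = 3 + 12 = 15.

12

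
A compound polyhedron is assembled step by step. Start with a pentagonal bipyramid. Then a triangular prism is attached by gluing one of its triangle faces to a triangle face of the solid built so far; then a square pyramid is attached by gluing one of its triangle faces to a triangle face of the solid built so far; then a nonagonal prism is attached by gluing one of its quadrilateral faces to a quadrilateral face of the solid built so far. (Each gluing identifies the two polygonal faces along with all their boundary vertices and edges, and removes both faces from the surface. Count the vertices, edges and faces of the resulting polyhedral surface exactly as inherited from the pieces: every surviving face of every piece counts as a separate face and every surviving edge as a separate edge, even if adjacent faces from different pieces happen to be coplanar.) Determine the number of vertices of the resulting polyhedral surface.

A pentagonal bipyramid: V=7, E=15, F=10.
Attach a triangular prism (V=6, E=9, F=5) along a 3-gon: merge 3 vertices and 3 edges, delete both glued faces → V=10, E=21, F=13.
Attach a square pyramid (V=5, E=8, F=5) along a 3-gon: merge 3 vertices and 3 edges, delete both glued faces → V=12, E=26, F=16.
Attach a nonagonal prism (V=18, E=27, F=11) along a 4-gon: merge 4 vertices and 4 edges, delete both glued faces → V=26, E=49, F=25.
Check: V − E + F = 26 − 49 + 25 = 2.

26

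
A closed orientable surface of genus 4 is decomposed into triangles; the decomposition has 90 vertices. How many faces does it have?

192

χ = 2 − 2·4 = -6, and every face is a triangle so 3F = 2E.
V − E + F = -6 with E = 3F/2 gives 90 − (3/2 − 1)·F = -6, so F = 192 and E = 288.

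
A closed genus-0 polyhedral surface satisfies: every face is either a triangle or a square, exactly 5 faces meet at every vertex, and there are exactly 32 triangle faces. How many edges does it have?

Let x be the number of squares; then F = 32 + x.
Edge–face incidences: 2E = 3·32 + 4·x = 96 + 4x.
Every vertex has degree 5, so 5V = 2E.
Euler: V − E + F = 2 ⇒ (2E)/5 − E + (32 + x) = 2.
Multiply by 10: 2·(2E) − 5·(2E) + 10·(32 + x) = 20, i.e. 320 + 10x − 3·(96 + 4x) = 20.
Collecting terms: −2x + 32 = 20, so −2x = −12, so x = 6.
Then 2E = 96 + 4·6 = 120, so E = 60, V = 2E/5 = 24, F = 32 + 6 = 38.

60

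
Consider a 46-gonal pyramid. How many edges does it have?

92

A pyramid on an n-gon base has one n-gon and n triangles: V = 46 + 1 = 47, E = 2·46 = 92, F = 46 + 1 = 47.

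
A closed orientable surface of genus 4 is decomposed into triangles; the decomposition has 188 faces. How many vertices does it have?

χ = 2 − 2·4 = -6, and every face is a triangle so 3F = 2E.
E = 3·188/2 = 282. Then V = -6 + E − F = -6 + 282 − 188 = 88.

88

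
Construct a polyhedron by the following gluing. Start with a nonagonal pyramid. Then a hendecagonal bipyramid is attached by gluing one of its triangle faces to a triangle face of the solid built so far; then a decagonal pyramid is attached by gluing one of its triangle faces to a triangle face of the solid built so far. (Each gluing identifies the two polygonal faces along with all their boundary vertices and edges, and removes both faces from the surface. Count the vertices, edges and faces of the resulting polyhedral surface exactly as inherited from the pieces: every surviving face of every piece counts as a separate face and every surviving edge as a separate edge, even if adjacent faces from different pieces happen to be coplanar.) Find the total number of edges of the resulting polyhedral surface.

65

A nonagonal pyramid: V=10, E=18, F=10.
Attach a hendecagonal bipyramid (V=13, E=33, F=22) along a 3-gon: merge 3 vertices and 3 edges, delete both glued faces → V=20, E=48, F=30.
Attach a decagonal pyramid (V=11, E=20, F=11) along a 3-gon: merge 3 vertices and 3 edges, delete both glued faces → V=28, E=65, F=39.
Check: V − E + F = 28 − 65 + 39 = 2.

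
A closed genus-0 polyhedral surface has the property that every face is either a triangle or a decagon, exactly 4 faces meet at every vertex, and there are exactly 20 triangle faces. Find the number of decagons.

Let x be the number of decagons; then F = 20 + x.
Edge–face incidences: 2E = 3·20 + 10·x = 60 + 10x.
Every vertex has degree 4, so 4V = 2E.
Euler: V − E + F = 2 ⇒ (2E)/4 − E + (20 + x) = 2.
Multiply by 8: 2·(2E) − 4·(2E) + 8·(20 + x) = 16, i.e. 160 + 8x − 2·(60 + 10x) = 16.
Collecting terms: −12x + 40 = 16, so −12x = −24, so x = 2.
Then 2E = 60 + 10·2 = 80, so E = 40, V = 2E/4 = 20, F = 20 + 2 = 22.

2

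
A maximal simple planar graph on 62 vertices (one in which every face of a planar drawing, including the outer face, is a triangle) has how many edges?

180

In a plane triangulation 3F = 2E and V − E + F = 2, so E = 3V − 6 = 3·62 − 6 = 180.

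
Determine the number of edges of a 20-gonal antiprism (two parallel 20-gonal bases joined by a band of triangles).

An antiprism on an n-gon has two n-gon caps and 2n triangles: V = 2·20 = 40, E = 4·20 = 80, F = 2·20 + 2 = 42.

80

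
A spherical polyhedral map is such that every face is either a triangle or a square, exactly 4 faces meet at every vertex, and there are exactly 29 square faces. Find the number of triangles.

8

Let x be the number of triangles; then F = 29 + x.
Edge–face incidences: 2E = 4·29 + 3·x = 116 + 3x.
Every vertex has degree 4, so 4V = 2E.
Euler: V − E + F = 2 ⇒ (2E)/4 − E + (29 + x) = 2.
Multiply by 8: 2·(2E) − 4·(2E) + 8·(29 + x) = 16, i.e. 232 + 8x − 2·(116 + 3x) = 16.
Collecting terms: 2x = 16, so x = 8.
Then 2E = 116 + 3·8 = 140, so E = 70, V = 2E/4 = 35, F = 29 + 8 = 37.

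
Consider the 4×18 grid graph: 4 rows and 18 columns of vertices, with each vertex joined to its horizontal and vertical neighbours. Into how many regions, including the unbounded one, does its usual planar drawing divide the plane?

The grid has V = 4·18 = 72 vertices and E = 4·17 + 18·3 = 122 edges.
F = 2 − V + E = 2 − 72 + 122 = 52.

52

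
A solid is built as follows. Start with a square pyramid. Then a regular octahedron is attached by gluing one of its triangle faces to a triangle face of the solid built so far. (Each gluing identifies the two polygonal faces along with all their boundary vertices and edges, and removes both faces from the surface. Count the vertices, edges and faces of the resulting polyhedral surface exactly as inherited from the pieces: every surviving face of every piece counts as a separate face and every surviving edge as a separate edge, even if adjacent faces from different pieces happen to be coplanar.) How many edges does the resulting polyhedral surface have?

17

A square pyramid: V=5, E=8, F=5.
Attach a regular octahedron (V=6, E=12, F=8) along a 3-gon: merge 3 vertices and 3 edges, delete both glued faces → V=8, E=17, F=11.
Check: V − E + F = 8 − 17 + 11 = 2.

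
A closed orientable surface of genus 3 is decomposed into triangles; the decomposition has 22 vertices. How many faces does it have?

χ = 2 − 2·3 = -4, and every face is a triangle so 3F = 2E.
V − E + F = -4 with E = 3F/2 gives 22 − (3/2 − 1)·F = -4, so F = 52 and E = 78.

52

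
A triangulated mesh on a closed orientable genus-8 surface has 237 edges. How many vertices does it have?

χ = 2 − 2·8 = -14, and every face is a triangle so 3F = 2E.
F = 2E/3 = 158. Then V = -14 + E − F = -14 + 237 − 158 = 65.

65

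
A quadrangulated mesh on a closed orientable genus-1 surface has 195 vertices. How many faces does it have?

χ = 2 − 2·1 = 0, and every face is a square so 4F = 2E.
V − E + F = 0 with E = 4F/2 gives 195 − (4/2 − 1)·F = 0, so F = 195 and E = 390.

195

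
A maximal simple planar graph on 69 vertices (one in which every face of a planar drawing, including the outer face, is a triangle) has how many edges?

In a plane triangulation 3F = 2E and V − E + F = 2, so E = 3V − 6 = 3·69 − 6 = 201.

201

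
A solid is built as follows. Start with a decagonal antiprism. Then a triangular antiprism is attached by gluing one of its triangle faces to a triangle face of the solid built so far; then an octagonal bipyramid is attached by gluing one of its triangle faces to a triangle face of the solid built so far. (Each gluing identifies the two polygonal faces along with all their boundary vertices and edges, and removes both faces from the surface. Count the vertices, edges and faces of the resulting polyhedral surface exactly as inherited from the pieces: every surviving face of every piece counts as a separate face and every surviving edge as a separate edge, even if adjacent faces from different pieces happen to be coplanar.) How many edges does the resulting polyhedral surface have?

70

A decagonal antiprism: V=20, E=40, F=22.
Attach a triangular antiprism (V=6, E=12, F=8) along a 3-gon: merge 3 vertices and 3 edges, delete both glued faces → V=23, E=49, F=28.
Attach an octagonal bipyramid (V=10, E=24, F=16) along a 3-gon: merge 3 vertices and 3 edges, delete both glued faces → V=30, E=70, F=42.
Check: V − E + F = 30 − 70 + 42 = 2.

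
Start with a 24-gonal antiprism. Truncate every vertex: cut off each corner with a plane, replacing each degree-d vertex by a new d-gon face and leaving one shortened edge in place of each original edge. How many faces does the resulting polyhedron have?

The base solid has V = 48, E = 96, F = 50.
Truncation replaces each original edge-end by a new vertex, so V′ = 2E = 192.
Each original edge survives, and each old vertex of degree d contributes d new edges; summing degrees gives Σd = 2E, so E′ = E + 2E = 3E = 288.
Each original face survives and each original vertex becomes one new face: F′ = F + V = 98.

98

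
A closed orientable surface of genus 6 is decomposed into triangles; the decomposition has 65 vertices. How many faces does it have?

150

χ = 2 − 2·6 = -10, and every face is a triangle so 3F = 2E.
V − E + F = -10 with E = 3F/2 gives 65 − (3/2 − 1)·F = -10, so F = 150 and E = 225.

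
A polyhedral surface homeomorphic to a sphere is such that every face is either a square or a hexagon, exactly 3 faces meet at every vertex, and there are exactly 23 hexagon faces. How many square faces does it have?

6

Let x be the number of squares; then F = 23 + x.
Edge–face incidences: 2E = 6·23 + 4·x = 138 + 4x.
Every vertex has degree 3, so 3V = 2E.
Euler: V − E + F = 2 ⇒ (2E)/3 − E + (23 + x) = 2.
Multiply by 6: 2·(2E) − 3·(2E) + 6·(23 + x) = 12, i.e. 138 + 6x − (138 + 4x) = 12.
Collecting terms: 2x = 12, so x = 6.
Then 2E = 138 + 4·6 = 162, so E = 81, V = 2E/3 = 54, F = 23 + 6 = 29.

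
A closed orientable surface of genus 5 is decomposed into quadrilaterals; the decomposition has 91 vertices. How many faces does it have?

χ = 2 − 2·5 = -8, and every face is a square so 4F = 2E.
V − E + F = -8 with E = 4F/2 gives 91 − (4/2 − 1)·F = -8, so F = 99 and E = 198.

99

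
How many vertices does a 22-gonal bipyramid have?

A bipyramid over an n-gon has 2n triangular faces and n + 2 vertices: V = 22 + 2 = 24, E = 3·22 = 66, F = 2·22 = 44.

24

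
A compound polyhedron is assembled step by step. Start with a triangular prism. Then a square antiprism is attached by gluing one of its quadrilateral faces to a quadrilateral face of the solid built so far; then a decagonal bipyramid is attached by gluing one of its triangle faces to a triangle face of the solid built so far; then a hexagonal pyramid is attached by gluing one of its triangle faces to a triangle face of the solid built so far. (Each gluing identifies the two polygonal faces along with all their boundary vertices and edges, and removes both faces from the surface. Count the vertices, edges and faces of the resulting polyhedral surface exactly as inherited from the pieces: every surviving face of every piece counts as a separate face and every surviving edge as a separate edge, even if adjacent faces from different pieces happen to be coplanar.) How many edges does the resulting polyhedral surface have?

A triangular prism: V=6, E=9, F=5.
Attach a square antiprism (V=8, E=16, F=10) along a 4-gon: merge 4 vertices and 4 edges, delete both glued faces → V=10, E=21, F=13.
Attach a decagonal bipyramid (V=12, E=30, F=20) along a 3-gon: merge 3 vertices and 3 edges, delete both glued faces → V=19, E=48, F=31.
Attach a hexagonal pyramid (V=7, E=12, F=7) along a 3-gon: merge 3 vertices and 3 edges, delete both glued faces → V=23, E=57, F=36.
Check: V − E + F = 23 − 57 + 36 = 2.

57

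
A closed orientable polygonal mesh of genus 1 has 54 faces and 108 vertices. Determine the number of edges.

162

For a closed orientable surface of genus 1, χ = 2 − 2·1 = 0.
E = V + F − (0) = 108 + 54 − (0) = 162.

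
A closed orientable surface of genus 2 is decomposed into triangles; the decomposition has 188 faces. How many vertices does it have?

χ = 2 − 2·2 = -2, and every face is a triangle so 3F = 2E.
E = 3·188/2 = 282. Then V = -2 + E − F = -2 + 282 − 188 = 92.

92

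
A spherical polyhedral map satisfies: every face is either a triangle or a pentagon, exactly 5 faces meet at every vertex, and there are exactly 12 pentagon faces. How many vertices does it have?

Let x be the number of triangles; then F = 12 + x.
Edge–face incidences: 2E = 5·12 + 3·x = 60 + 3x.
Every vertex has degree 5, so 5V = 2E.
Euler: V − E + F = 2 ⇒ (2E)/5 − E + (12 + x) = 2.
Multiply by 10: 2·(2E) − 5·(2E) + 10·(12 + x) = 20, i.e. 120 + 10x − 3·(60 + 3x) = 20.
Collecting terms: x − 60 = 20, so x = 80.
Then 2E = 60 + 3·80 = 300, so E = 150, V = 2E/5 = 60, F = 12 + 80 = 92.

60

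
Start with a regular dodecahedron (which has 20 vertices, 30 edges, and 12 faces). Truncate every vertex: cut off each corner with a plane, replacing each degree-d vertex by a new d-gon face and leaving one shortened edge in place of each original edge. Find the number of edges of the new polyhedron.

Truncation replaces each original edge-end by a new vertex, so V′ = 2E = 60.
Each original edge survives, and each old vertex of degree d contributes d new edges; summing degrees gives Σd = 2E, so E′ = E + 2E = 3E = 90.
Each original face survives and each original vertex becomes one new face: F′ = F + V = 32.

90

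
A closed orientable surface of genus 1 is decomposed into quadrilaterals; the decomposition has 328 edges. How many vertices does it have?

164

χ = 2 − 2·1 = 0, and every face is a square so 4F = 2E.
F = 2E/4 = 164. Then V = 0 + E − F = 0 + 328 − 164 = 164.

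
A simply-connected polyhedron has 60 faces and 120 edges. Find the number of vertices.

62

Here V − E + F = 2.
V = 2 + E − F = 2 + 120 − 60 = 62.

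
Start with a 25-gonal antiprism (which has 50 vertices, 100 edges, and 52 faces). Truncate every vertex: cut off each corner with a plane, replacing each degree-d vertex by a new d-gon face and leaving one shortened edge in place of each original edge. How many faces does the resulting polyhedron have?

Truncation replaces each original edge-end by a new vertex, so V′ = 2E = 200.
Each original edge survives, and each old vertex of degree d contributes d new edges; summing degrees gives Σd = 2E, so E′ = E + 2E = 3E = 300.
Each original face survives and each original vertex becomes one new face: F′ = F + V = 102.

102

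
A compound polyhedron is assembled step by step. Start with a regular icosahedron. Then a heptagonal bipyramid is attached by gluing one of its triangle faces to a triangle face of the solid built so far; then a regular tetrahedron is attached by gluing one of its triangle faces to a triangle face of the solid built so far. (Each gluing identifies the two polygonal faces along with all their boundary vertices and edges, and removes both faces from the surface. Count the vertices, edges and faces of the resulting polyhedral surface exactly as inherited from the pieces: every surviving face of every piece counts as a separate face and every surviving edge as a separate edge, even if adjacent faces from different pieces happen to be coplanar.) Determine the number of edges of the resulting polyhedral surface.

51

A regular icosahedron: V=12, E=30, F=20.
Attach a heptagonal bipyramid (V=9, E=21, F=14) along a 3-gon: merge 3 vertices and 3 edges, delete both glued faces → V=18, E=48, F=32.
Attach a regular tetrahedron (V=4, E=6, F=4) along a 3-gon: merge 3 vertices and 3 edges, delete both glued faces → V=19, E=51, F=34.
Check: V − E + F = 19 − 51 + 34 = 2.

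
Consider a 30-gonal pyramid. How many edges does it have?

A pyramid on an n-gon base has one n-gon and n triangles: V = 30 + 1 = 31, E = 2·30 = 60, F = 30 + 1 = 31.
Check: V − E + F = 31 − 60 + 31 = 2.

60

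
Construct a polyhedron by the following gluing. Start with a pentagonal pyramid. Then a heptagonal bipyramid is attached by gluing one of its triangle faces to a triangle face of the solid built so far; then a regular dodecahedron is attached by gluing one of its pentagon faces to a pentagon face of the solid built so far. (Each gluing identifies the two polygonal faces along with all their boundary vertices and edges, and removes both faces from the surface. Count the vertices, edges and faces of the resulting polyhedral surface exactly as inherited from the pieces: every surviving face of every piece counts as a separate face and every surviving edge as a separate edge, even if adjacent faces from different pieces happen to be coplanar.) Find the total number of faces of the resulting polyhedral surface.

28

A pentagonal pyramid: V=6, E=10, F=6.
Attach a heptagonal bipyramid (V=9, E=21, F=14) along a 3-gon: merge 3 vertices and 3 edges, delete both glued faces → V=12, E=28, F=18.
Attach a regular dodecahedron (V=20, E=30, F=12) along a 5-gon: merge 5 vertices and 5 edges, delete both glued faces → V=27, E=53, F=28.
Check: V − E + F = 27 − 53 + 28 = 2.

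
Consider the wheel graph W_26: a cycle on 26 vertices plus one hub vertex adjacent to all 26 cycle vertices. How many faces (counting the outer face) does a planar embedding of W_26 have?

27

W_26 has V = 26 + 1 = 27 vertices and E = 2·26 = 52 edges.
By Euler's formula F = 2 − V + E = 2 − 27 + 52 = 27.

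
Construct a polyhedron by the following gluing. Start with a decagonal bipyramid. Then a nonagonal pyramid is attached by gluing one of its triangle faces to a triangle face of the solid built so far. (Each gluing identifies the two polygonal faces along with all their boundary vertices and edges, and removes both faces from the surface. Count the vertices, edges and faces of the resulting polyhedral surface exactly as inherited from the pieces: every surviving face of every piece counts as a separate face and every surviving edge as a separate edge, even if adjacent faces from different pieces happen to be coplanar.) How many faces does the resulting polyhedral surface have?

A decagonal bipyramid: V=12, E=30, F=20.
Attach a nonagonal pyramid (V=10, E=18, F=10) along a 3-gon: merge 3 vertices and 3 edges, delete both glued faces → V=19, E=45, F=28.
Check: V − E + F = 19 − 45 + 28 = 2.

28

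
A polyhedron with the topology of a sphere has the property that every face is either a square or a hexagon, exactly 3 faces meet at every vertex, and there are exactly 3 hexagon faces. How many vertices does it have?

Let x be the number of squares; then F = 3 + x.
Edge–face incidences: 2E = 6·3 + 4·x = 18 + 4x.
Every vertex has degree 3, so 3V = 2E.
Euler: V − E + F = 2 ⇒ (2E)/3 − E + (3 + x) = 2.
Multiply by 6: 2·(2E) − 3·(2E) + 6·(3 + x) = 12, i.e. 18 + 6x − (18 + 4x) = 12.
Collecting terms: 2x = 12, so x = 6.
Then 2E = 18 + 4·6 = 42, so E = 21, V = 2E/3 = 14, F = 3 + 6 = 9.

14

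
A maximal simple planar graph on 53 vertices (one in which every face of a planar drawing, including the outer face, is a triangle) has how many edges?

153

In a plane triangulation 3F = 2E and V − E + F = 2, so E = 3V − 6 = 3·53 − 6 = 153.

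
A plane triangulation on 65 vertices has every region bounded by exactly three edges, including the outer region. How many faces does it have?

126

In a plane triangulation 3F = 2E and V − E + F = 2, so F = 2V − 4 = 2·65 − 4 = 126.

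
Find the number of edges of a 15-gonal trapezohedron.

The n-trapezohedron (dual of the n-antiprism) has V = 2·15 + 2 = 32, E = 4·15 = 60, F = 2·15 = 30.

60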